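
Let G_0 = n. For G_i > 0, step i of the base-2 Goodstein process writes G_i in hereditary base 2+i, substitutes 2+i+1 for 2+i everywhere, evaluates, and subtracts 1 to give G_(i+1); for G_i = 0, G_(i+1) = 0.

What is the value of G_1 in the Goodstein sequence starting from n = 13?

i=0: 13 = 2^(2 + 1) + 2^2 + 1 (b=2); 2→3: 3^(3 + 1) + 3^3 + 1 = 109; 109−1 = 108
i=1: 108 = 3^(3 + 1) + 3^3 (b=3); 3→4: 4^(4 + 1) + 4^4 = 1280; 1280−1 = 1279

108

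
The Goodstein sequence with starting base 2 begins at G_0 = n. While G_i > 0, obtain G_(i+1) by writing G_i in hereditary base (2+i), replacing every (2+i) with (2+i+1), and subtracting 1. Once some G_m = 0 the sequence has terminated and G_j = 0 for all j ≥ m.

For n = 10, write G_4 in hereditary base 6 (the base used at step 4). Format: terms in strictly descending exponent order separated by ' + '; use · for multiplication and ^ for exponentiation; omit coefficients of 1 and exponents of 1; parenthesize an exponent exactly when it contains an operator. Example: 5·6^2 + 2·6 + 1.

5·6^6 + 5·6^5 + 5·6^4 + 5·6^3 + 5·6^2 + 5·6 + 5

G_0=10  [base 2] 2^(2 + 1) + 2  →[2↦3]→  3^(3 + 1) + 3 = 84  −1 ⇒ G_1=83
G_1=83  [base 3] 3^(3 + 1) + 2  →[3↦4]→  4^(4 + 1) + 2 = 1026  −1 ⇒ G_2=1025
G_2=1025  [base 4] 4^(4 + 1) + 1  →[4↦5]→  5^(5 + 1) + 1 = 15626  −1 ⇒ G_3=15625
G_3=15625  [base 5] 5^(5 + 1)  →[5↦6]→  6^(6 + 1) = 279936  −1 ⇒ G_4=279935
G_4=279935  [base 6] 5·6^6 + 5·6^5 + 5·6^4 + 5·6^3 + 5·6^2 + 5·6 + 5  →[6↦7]→  5·7^7 + 5·7^5 + 5·7^4 + 5·7^3 + 5·7^2 + 5·7 + 5 = 4215755  −1 ⇒ G_5=4215754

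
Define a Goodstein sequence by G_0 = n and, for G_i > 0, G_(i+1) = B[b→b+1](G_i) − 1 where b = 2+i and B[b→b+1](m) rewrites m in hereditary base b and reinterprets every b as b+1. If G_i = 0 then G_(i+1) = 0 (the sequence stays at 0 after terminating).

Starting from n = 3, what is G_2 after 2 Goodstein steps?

3

G_0 = 3. HB_2(3) = 2 + 1. Bump = 4. G_1 = 3.
G_1 = 3. HB_3(3) = 3. Bump = 4. G_2 = 3.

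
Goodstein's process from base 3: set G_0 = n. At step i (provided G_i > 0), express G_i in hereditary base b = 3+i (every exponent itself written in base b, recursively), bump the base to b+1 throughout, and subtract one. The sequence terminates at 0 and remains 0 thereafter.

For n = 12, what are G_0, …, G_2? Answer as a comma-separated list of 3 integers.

(0) 12|_3 = 3^2 + 3 ↦ 4^2 + 4|_4 = 20 ⇒ 19
(1) 19|_4 = 4^2 + 3 ↦ 5^2 + 3|_5 = 28 ⇒ 27

12, 19, 27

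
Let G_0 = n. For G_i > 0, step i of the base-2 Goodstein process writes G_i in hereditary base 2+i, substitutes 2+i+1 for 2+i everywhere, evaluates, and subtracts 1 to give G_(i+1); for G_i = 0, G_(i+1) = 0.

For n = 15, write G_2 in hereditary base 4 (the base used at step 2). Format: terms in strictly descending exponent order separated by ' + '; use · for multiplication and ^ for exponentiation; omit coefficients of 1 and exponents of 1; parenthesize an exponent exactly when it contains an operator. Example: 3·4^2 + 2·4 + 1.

4^(4 + 1) + 4^4 + 3

step 0: 15 = 2^(2 + 1) + 2^2 + 2 + 1; sub 3 for 2: 3^(3 + 1) + 3^3 + 3 + 1; = 112; G_1 = 112−1 = 111
step 1: 111 = 3^(3 + 1) + 3^3 + 3; sub 4 for 3: 4^(4 + 1) + 4^4 + 4; = 1284; G_2 = 1284−1 = 1283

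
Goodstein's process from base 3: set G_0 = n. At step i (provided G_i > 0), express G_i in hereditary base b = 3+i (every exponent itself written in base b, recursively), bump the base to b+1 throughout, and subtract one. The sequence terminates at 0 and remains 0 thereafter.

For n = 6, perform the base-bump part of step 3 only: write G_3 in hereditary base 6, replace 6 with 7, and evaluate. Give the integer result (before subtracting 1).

8

i=0: 6 = 2·3 (b=3); 3→4: 2·4 = 8; 8−1 = 7
i=1: 7 = 4 + 3 (b=4); 4→5: 5 + 3 = 8; 8−1 = 7
i=2: 7 = 5 + 2 (b=5); 5→6: 6 + 2 = 8; 8−1 = 7
i=3: 7 = 6 + 1 (b=6); 6→7: 7 + 1 = 8; 8−1 = 7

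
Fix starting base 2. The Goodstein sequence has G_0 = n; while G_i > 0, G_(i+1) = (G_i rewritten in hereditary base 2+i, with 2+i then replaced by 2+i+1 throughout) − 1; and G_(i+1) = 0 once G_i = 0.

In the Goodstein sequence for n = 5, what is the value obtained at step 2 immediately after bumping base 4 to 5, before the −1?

468

G_0 = 5. HB_2(5) = 2^2 + 1. Bump = 28. G_1 = 27.
G_1 = 27. HB_3(27) = 3^3. Bump = 256. G_2 = 255.
G_2 = 255. HB_4(255) = 3·4^3 + 3·4^2 + 3·4 + 3. Bump = 468. G_3 = 467.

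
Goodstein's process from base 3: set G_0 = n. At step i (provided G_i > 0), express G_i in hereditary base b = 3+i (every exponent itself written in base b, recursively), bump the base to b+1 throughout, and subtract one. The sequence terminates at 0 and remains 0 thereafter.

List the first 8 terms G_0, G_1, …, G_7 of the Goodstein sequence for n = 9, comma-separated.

base 3: 9 = 3^2; at 4: 4^2 = 16; next = 15
base 4: 15 = 3·4 + 3; at 5: 3·5 + 3 = 18; next = 17
base 5: 17 = 3·5 + 2; at 6: 3·6 + 2 = 20; next = 19
base 6: 19 = 3·6 + 1; at 7: 3·7 + 1 = 22; next = 21
base 7: 21 = 3·7; at 8: 3·8 = 24; next = 23
base 8: 23 = 2·8 + 7; at 9: 2·9 + 7 = 25; next = 24
base 9: 24 = 2·9 + 6; at 10: 2·10 + 6 = 26; next = 25

9, 15, 17, 19, 21, 23, 24, 25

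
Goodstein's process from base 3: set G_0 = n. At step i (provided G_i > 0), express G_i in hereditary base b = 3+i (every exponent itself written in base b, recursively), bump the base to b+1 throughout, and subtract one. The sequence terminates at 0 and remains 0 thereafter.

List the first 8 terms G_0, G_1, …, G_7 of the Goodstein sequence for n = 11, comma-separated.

11, 17, 25, 35, 39, 43, 47, 51

[0] 11 ≡ 3^2 + 2 (base 3). Lift 4: 18. −1: 17.
[1] 17 ≡ 4^2 + 1 (base 4). Lift 5: 26. −1: 25.
[2] 25 ≡ 5^2 (base 5). Lift 6: 36. −1: 35.
[3] 35 ≡ 5·6 + 5 (base 6). Lift 7: 40. −1: 39.
[4] 39 ≡ 5·7 + 4 (base 7). Lift 8: 44. −1: 43.
[5] 43 ≡ 5·8 + 3 (base 8). Lift 9: 48. −1: 47.
[6] 47 ≡ 5·9 + 2 (base 9). Lift 10: 52. −1: 51.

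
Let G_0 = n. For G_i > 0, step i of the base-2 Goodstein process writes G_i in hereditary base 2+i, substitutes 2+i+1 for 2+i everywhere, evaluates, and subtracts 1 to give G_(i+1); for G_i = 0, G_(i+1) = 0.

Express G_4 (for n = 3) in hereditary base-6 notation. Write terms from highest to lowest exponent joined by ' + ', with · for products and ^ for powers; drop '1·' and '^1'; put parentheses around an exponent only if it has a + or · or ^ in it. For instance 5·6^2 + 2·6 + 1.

3 —HB2→ 2 + 1 —bump→ 3 + 1 = 4 —(−1)→ 3
3 —HB3→ 3 —bump→ 4 = 4 —(−1)→ 3
3 —HB4→ 3 —bump→ 3 = 3 —(−1)→ 2
2 —HB5→ 2 —bump→ 2 = 2 —(−1)→ 1
1 —HB6→ 1 —bump→ 1 = 1 —(−1)→ 0

1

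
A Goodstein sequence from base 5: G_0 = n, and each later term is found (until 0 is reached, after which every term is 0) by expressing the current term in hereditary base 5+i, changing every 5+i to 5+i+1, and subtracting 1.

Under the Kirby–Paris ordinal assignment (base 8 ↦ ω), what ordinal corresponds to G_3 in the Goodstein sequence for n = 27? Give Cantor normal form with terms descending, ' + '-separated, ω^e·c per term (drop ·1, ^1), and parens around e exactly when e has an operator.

[0] 27 ≡ 5^2 + 2 (base 5). Lift 6: 38. −1: 37.
[1] 37 ≡ 6^2 + 1 (base 6). Lift 7: 50. −1: 49.
[2] 49 ≡ 7^2 (base 7). Lift 8: 64. −1: 63.
[3] 63 ≡ 7·8 + 7 (base 8). Lift 9: 70. −1: 69.

ω·7 + 7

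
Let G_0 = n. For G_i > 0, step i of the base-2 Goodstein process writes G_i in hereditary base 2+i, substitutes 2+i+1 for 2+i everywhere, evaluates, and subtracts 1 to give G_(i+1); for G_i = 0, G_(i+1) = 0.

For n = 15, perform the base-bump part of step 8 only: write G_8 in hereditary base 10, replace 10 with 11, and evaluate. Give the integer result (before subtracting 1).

step 0: 15 = 2^(2 + 1) + 2^2 + 2 + 1; sub 3 for 2: 3^(3 + 1) + 3^3 + 3 + 1; = 112; G_1 = 112−1 = 111
step 1: 111 = 3^(3 + 1) + 3^3 + 3; sub 4 for 3: 4^(4 + 1) + 4^4 + 4; = 1284; G_2 = 1284−1 = 1283
step 2: 1283 = 4^(4 + 1) + 4^4 + 3; sub 5 for 4: 5^(5 + 1) + 5^5 + 3; = 18753; G_3 = 18753−1 = 18752
step 3: 18752 = 5^(5 + 1) + 5^5 + 2; sub 6 for 5: 6^(6 + 1) + 6^6 + 2; = 326594; G_4 = 326594−1 = 326593
step 4: 326593 = 6^(6 + 1) + 6^6 + 1; sub 7 for 6: 7^(7 + 1) + 7^7 + 1; = 6588345; G_5 = 6588345−1 = 6588344
step 5: 6588344 = 7^(7 + 1) + 7^7; sub 8 for 7: 8^(8 + 1) + 8^8; = 150994944; G_6 = 150994944−1 = 150994943
step 6: 150994943 = 8^(8 + 1) + 7·8^7 + 7·8^6 + 7·8^5 + 7·8^4 + 7·8^3 + 7·8^2 + 7·8 + 7; sub 9 for 8: 9^(9 + 1) + 7·9^7 + 7·9^6 + 7·9^5 + 7·9^4 + 7·9^3 + 7·9^2 + 7·9 + 7; = 3524450281; G_7 = 3524450281−1 = 3524450280
step 7: 3524450280 = 9^(9 + 1) + 7·9^7 + 7·9^6 + 7·9^5 + 7·9^4 + 7·9^3 + 7·9^2 + 7·9 + 6; sub 10 for 9: 10^(10 + 1) + 7·10^7 + 7·10^6 + 7·10^5 + 7·10^4 + 7·10^3 + 7·10^2 + 7·10 + 6; = 100077777776; G_8 = 100077777776−1 = 100077777775

3138578427935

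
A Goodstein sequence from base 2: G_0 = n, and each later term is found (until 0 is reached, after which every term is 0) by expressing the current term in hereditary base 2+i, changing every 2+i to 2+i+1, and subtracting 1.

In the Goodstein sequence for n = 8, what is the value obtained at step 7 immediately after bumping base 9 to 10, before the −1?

20000000212

G_0 = 8. HB_2(8) = 2^(2 + 1). Bump = 81. G_1 = 80.
G_1 = 80. HB_3(80) = 2·3^3 + 2·3^2 + 2·3 + 2. Bump = 554. G_2 = 553.
G_2 = 553. HB_4(553) = 2·4^4 + 2·4^2 + 2·4 + 1. Bump = 6311. G_3 = 6310.
G_3 = 6310. HB_5(6310) = 2·5^5 + 2·5^2 + 2·5. Bump = 93396. G_4 = 93395.
G_4 = 93395. HB_6(93395) = 2·6^6 + 2·6^2 + 6 + 5. Bump = 1647196. G_5 = 1647195.
G_5 = 1647195. HB_7(1647195) = 2·7^7 + 2·7^2 + 7 + 4. Bump = 33554572. G_6 = 33554571.
G_6 = 33554571. HB_8(33554571) = 2·8^8 + 2·8^2 + 8 + 3. Bump = 774841152. G_7 = 774841151.
G_7 = 774841151. HB_9(774841151) = 2·9^9 + 2·9^2 + 9 + 2. Bump = 20000000212. G_8 = 20000000211.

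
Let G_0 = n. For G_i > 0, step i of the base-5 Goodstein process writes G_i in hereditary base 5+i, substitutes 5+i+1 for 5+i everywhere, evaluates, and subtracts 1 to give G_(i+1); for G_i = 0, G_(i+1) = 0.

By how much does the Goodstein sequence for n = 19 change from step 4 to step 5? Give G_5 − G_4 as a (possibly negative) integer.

2

(0) 19|_5 = 3·5 + 4 ↦ 3·6 + 4|_6 = 22 ⇒ 21
(1) 21|_6 = 3·6 + 3 ↦ 3·7 + 3|_7 = 24 ⇒ 23
(2) 23|_7 = 3·7 + 2 ↦ 3·8 + 2|_8 = 26 ⇒ 25
(3) 25|_8 = 3·8 + 1 ↦ 3·9 + 1|_9 = 28 ⇒ 27
(4) 27|_9 = 3·9 ↦ 3·10|_10 = 30 ⇒ 29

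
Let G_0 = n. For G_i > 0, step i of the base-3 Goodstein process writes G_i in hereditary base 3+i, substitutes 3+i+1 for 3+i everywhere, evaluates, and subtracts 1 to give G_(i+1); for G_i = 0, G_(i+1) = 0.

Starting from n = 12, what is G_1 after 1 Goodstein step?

12 —HB3→ 3^2 + 3 —bump→ 4^2 + 4 = 20 —(−1)→ 19
19 —HB4→ 4^2 + 3 —bump→ 5^2 + 3 = 28 —(−1)→ 27

19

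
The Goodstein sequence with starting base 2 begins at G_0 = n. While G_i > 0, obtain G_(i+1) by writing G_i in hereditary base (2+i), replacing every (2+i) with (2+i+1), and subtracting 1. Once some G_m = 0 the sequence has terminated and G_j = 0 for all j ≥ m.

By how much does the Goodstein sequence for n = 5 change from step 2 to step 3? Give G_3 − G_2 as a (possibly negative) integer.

212

(0) 5|_2 = 2^2 + 1 ↦ 3^3 + 1|_3 = 28 ⇒ 27
(1) 27|_3 = 3^3 ↦ 4^4|_4 = 256 ⇒ 255
(2) 255|_4 = 3·4^3 + 3·4^2 + 3·4 + 3 ↦ 3·5^3 + 3·5^2 + 3·5 + 3|_5 = 468 ⇒ 467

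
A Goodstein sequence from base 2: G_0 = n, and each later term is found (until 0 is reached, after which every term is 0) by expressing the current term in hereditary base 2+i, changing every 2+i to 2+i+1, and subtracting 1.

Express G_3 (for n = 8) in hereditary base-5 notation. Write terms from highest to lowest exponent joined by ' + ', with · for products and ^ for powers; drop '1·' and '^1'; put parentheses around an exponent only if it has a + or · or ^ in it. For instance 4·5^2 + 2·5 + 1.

step 0: 8 = 2^(2 + 1); sub 3 for 2: 3^(3 + 1); = 81; G_1 = 81−1 = 80
step 1: 80 = 2·3^3 + 2·3^2 + 2·3 + 2; sub 4 for 3: 2·4^4 + 2·4^2 + 2·4 + 2; = 554; G_2 = 554−1 = 553
step 2: 553 = 2·4^4 + 2·4^2 + 2·4 + 1; sub 5 for 4: 2·5^5 + 2·5^2 + 2·5 + 1; = 6311; G_3 = 6311−1 = 6310

2·5^5 + 2·5^2 + 2·5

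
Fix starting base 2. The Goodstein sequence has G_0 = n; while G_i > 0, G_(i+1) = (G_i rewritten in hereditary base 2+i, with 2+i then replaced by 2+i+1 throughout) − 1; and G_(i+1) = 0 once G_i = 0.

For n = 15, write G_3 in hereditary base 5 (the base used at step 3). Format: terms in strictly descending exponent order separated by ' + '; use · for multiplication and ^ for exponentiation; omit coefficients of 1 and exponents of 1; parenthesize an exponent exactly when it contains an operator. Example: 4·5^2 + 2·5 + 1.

5^(5 + 1) + 5^5 + 2

step 0: 15 = 2^(2 + 1) + 2^2 + 2 + 1; sub 3 for 2: 3^(3 + 1) + 3^3 + 3 + 1; = 112; G_1 = 112−1 = 111
step 1: 111 = 3^(3 + 1) + 3^3 + 3; sub 4 for 3: 4^(4 + 1) + 4^4 + 4; = 1284; G_2 = 1284−1 = 1283
step 2: 1283 = 4^(4 + 1) + 4^4 + 3; sub 5 for 4: 5^(5 + 1) + 5^5 + 3; = 18753; G_3 = 18753−1 = 18752
step 3: 18752 = 5^(5 + 1) + 5^5 + 2; sub 6 for 5: 6^(6 + 1) + 6^6 + 2; = 326594; G_4 = 326594−1 = 326593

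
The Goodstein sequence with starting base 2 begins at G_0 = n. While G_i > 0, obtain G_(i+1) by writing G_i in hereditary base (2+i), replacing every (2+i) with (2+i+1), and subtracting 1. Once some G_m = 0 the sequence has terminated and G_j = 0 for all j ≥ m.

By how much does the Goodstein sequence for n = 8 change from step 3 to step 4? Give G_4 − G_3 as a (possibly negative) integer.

base 2: 8 = 2^(2 + 1); at 3: 3^(3 + 1) = 81; next = 80
base 3: 80 = 2·3^3 + 2·3^2 + 2·3 + 2; at 4: 2·4^4 + 2·4^2 + 2·4 + 2 = 554; next = 553
base 4: 553 = 2·4^4 + 2·4^2 + 2·4 + 1; at 5: 2·5^5 + 2·5^2 + 2·5 + 1 = 6311; next = 6310
base 5: 6310 = 2·5^5 + 2·5^2 + 2·5; at 6: 2·6^6 + 2·6^2 + 2·6 = 93396; next = 93395

87085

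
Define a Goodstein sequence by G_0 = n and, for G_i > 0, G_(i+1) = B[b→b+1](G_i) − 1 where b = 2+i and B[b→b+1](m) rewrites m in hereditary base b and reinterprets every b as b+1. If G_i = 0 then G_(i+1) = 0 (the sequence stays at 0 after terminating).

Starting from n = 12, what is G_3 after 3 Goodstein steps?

15685

step 0: 12 = 2^(2 + 1) + 2^2; sub 3 for 2: 3^(3 + 1) + 3^3; = 108; G_1 = 108−1 = 107
step 1: 107 = 3^(3 + 1) + 2·3^2 + 2·3 + 2; sub 4 for 3: 4^(4 + 1) + 2·4^2 + 2·4 + 2; = 1066; G_2 = 1066−1 = 1065
step 2: 1065 = 4^(4 + 1) + 2·4^2 + 2·4 + 1; sub 5 for 4: 5^(5 + 1) + 2·5^2 + 2·5 + 1; = 15686; G_3 = 15686−1 = 15685
step 3: 15685 = 5^(5 + 1) + 2·5^2 + 2·5; sub 6 for 5: 6^(6 + 1) + 2·6^2 + 2·6; = 280020; G_4 = 280020−1 = 280019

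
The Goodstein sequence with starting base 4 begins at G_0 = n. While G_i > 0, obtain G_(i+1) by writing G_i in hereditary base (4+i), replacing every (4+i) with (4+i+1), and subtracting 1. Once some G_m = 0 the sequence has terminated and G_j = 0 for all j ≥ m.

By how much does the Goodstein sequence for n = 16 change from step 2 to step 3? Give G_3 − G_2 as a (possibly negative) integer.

3

[0] 16 ≡ 4^2 (base 4). Lift 5: 25. −1: 24.
[1] 24 ≡ 4·5 + 4 (base 5). Lift 6: 28. −1: 27.
[2] 27 ≡ 4·6 + 3 (base 6). Lift 7: 31. −1: 30.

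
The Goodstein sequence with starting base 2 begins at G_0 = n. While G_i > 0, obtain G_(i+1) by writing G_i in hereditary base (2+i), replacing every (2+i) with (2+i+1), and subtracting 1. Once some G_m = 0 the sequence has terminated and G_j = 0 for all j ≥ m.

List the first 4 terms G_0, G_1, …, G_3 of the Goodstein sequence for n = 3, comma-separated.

G_0=3  [base 2] 2 + 1  →[2↦3]→  3 + 1 = 4  −1 ⇒ G_1=3
G_1=3  [base 3] 3  →[3↦4]→  4 = 4  −1 ⇒ G_2=3
G_2=3  [base 4] 3  →[4↦5]→  3 = 3  −1 ⇒ G_3=2

3, 3, 3, 2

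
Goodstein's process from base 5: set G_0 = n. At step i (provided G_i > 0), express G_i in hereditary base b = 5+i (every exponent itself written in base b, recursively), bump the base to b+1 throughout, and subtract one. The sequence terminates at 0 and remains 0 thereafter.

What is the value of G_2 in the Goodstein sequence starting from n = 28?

50

28 —HB5→ 5^2 + 3 —bump→ 6^2 + 3 = 39 —(−1)→ 38
38 —HB6→ 6^2 + 2 —bump→ 7^2 + 2 = 51 —(−1)→ 50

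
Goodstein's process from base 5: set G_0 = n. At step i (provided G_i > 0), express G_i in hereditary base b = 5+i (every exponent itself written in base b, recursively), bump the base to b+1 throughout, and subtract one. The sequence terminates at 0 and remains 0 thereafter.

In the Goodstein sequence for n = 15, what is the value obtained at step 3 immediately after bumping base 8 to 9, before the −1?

(0) 15|_5 = 3·5 ↦ 3·6|_6 = 18 ⇒ 17
(1) 17|_6 = 2·6 + 5 ↦ 2·7 + 5|_7 = 19 ⇒ 18
(2) 18|_7 = 2·7 + 4 ↦ 2·8 + 4|_8 = 20 ⇒ 19
(3) 19|_8 = 2·8 + 3 ↦ 2·9 + 3|_9 = 21 ⇒ 20

21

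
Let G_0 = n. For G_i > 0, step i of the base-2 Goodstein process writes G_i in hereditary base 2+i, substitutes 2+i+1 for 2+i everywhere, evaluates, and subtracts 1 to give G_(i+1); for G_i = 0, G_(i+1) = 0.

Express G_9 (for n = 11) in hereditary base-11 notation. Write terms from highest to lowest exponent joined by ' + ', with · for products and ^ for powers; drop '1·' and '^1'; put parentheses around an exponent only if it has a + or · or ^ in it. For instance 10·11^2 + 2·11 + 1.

[0] 11 ≡ 2^(2 + 1) + 2 + 1 (base 2). Lift 3: 85. −1: 84.
[1] 84 ≡ 3^(3 + 1) + 3 (base 3). Lift 4: 1028. −1: 1027.
[2] 1027 ≡ 4^(4 + 1) + 3 (base 4). Lift 5: 15628. −1: 15627.
[3] 15627 ≡ 5^(5 + 1) + 2 (base 5). Lift 6: 279938. −1: 279937.
[4] 279937 ≡ 6^(6 + 1) + 1 (base 6). Lift 7: 5764802. −1: 5764801.
[5] 5764801 ≡ 7^(7 + 1) (base 7). Lift 8: 134217728. −1: 134217727.
[6] 134217727 ≡ 7·8^8 + 7·8^7 + 7·8^6 + 7·8^5 + 7·8^4 + 7·8^3 + 7·8^2 + 7·8 + 7 (base 8). Lift 9: 2749609303. −1: 2749609302.
[7] 2749609302 ≡ 7·9^9 + 7·9^7 + 7·9^6 + 7·9^5 + 7·9^4 + 7·9^3 + 7·9^2 + 7·9 + 6 (base 9). Lift 10: 70077777776. −1: 70077777775.
[8] 70077777775 ≡ 7·10^10 + 7·10^7 + 7·10^6 + 7·10^5 + 7·10^4 + 7·10^3 + 7·10^2 + 7·10 + 5 (base 10). Lift 11: 1997331745491. −1: 1997331745490.

7·11^11 + 7·11^7 + 7·11^6 + 7·11^5 + 7·11^4 + 7·11^3 + 7·11^2 + 7·11 + 4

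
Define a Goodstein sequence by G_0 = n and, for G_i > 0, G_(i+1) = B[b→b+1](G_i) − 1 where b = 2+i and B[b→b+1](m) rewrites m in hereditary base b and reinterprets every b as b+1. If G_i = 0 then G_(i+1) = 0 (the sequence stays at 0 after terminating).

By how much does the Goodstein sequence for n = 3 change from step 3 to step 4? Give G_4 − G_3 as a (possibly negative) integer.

-1

base 2: 3 = 2 + 1; at 3: 3 + 1 = 4; next = 3
base 3: 3 = 3; at 4: 4 = 4; next = 3
base 4: 3 = 3; at 5: 3 = 3; next = 2
base 5: 2 = 2; at 6: 2 = 2; next = 1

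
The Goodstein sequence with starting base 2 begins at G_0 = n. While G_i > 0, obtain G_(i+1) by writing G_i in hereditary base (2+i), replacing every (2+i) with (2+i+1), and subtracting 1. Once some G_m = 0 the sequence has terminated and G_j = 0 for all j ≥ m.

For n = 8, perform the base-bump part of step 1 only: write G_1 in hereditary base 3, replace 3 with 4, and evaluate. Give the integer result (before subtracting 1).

(0) 8|_2 = 2^(2 + 1) ↦ 3^(3 + 1)|_3 = 81 ⇒ 80
(1) 80|_3 = 2·3^3 + 2·3^2 + 2·3 + 2 ↦ 2·4^4 + 2·4^2 + 2·4 + 2|_4 = 554 ⇒ 553

554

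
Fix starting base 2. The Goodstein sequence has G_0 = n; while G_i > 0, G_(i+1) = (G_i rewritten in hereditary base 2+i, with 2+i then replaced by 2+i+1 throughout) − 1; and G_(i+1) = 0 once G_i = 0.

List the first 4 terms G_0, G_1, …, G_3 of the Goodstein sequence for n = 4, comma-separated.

G_0=4  [base 2] 2^2  →[2↦3]→  3^3 = 27  −1 ⇒ G_1=26
G_1=26  [base 3] 2·3^2 + 2·3 + 2  →[3↦4]→  2·4^2 + 2·4 + 2 = 42  −1 ⇒ G_2=41
G_2=41  [base 4] 2·4^2 + 2·4 + 1  →[4↦5]→  2·5^2 + 2·5 + 1 = 61  −1 ⇒ G_3=60

4, 26, 41, 60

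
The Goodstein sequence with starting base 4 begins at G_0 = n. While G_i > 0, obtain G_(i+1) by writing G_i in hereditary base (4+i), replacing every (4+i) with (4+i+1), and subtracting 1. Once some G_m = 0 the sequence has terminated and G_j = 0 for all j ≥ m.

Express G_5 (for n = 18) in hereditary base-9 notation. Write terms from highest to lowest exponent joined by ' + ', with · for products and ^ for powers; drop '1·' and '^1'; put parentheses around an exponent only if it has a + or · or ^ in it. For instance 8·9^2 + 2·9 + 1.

step 0: 18 = 4^2 + 2; sub 5 for 4: 5^2 + 2; = 27; G_1 = 27−1 = 26
step 1: 26 = 5^2 + 1; sub 6 for 5: 6^2 + 1; = 37; G_2 = 37−1 = 36
step 2: 36 = 6^2; sub 7 for 6: 7^2; = 49; G_3 = 49−1 = 48
step 3: 48 = 6·7 + 6; sub 8 for 7: 6·8 + 6; = 54; G_4 = 54−1 = 53
step 4: 53 = 6·8 + 5; sub 9 for 8: 6·9 + 5; = 59; G_5 = 59−1 = 58
step 5: 58 = 6·9 + 4; sub 10 for 9: 6·10 + 4; = 64; G_6 = 64−1 = 63

6·9 + 4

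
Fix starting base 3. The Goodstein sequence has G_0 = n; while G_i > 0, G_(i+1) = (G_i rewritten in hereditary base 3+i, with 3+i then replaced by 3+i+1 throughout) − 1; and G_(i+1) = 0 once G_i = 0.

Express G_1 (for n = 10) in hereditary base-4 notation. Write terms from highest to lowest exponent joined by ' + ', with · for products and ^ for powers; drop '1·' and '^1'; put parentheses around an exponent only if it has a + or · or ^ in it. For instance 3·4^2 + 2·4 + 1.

G_0=10  [base 3] 3^2 + 1  →[3↦4]→  4^2 + 1 = 17  −1 ⇒ G_1=16
G_1=16  [base 4] 4^2  →[4↦5]→  5^2 = 25  −1 ⇒ G_2=24

4^2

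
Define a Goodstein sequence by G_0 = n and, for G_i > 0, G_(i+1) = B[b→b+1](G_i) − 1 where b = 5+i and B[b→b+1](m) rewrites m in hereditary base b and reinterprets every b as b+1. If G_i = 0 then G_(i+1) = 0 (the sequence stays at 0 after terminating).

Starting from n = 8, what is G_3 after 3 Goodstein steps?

(0) 8|_5 = 5 + 3 ↦ 6 + 3|_6 = 9 ⇒ 8
(1) 8|_6 = 6 + 2 ↦ 7 + 2|_7 = 9 ⇒ 8
(2) 8|_7 = 7 + 1 ↦ 8 + 1|_8 = 9 ⇒ 8
(3) 8|_8 = 8 ↦ 9|_9 = 9 ⇒ 8

8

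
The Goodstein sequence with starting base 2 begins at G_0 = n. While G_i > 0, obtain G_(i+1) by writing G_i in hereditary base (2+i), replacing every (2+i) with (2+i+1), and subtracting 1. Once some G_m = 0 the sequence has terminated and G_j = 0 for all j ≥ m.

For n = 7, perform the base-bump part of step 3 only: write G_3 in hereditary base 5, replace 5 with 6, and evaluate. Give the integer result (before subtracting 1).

G_0 = 7. HB_2(7) = 2^2 + 2 + 1. Bump = 31. G_1 = 30.
G_1 = 30. HB_3(30) = 3^3 + 3. Bump = 260. G_2 = 259.
G_2 = 259. HB_4(259) = 4^4 + 3. Bump = 3128. G_3 = 3127.
G_3 = 3127. HB_5(3127) = 5^5 + 2. Bump = 46658. G_4 = 46657.

46658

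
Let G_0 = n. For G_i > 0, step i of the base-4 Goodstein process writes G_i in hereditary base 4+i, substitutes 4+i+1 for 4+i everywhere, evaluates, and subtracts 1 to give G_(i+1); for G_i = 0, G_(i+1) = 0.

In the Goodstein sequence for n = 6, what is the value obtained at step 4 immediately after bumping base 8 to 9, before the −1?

i=0: 6 = 4 + 2 (b=4); 4→5: 5 + 2 = 7; 7−1 = 6
i=1: 6 = 5 + 1 (b=5); 5→6: 6 + 1 = 7; 7−1 = 6
i=2: 6 = 6 (b=6); 6→7: 7 = 7; 7−1 = 6
i=3: 6 = 6 (b=7); 7→8: 6 = 6; 6−1 = 5

5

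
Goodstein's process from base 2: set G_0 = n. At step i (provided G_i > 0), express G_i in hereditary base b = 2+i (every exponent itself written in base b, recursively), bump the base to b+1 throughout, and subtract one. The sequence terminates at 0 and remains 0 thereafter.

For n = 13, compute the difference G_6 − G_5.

G_0 = 13. HB_2(13) = 2^(2 + 1) + 2^2 + 1. Bump = 109. G_1 = 108.
G_1 = 108. HB_3(108) = 3^(3 + 1) + 3^3. Bump = 1280. G_2 = 1279.
G_2 = 1279. HB_4(1279) = 4^(4 + 1) + 3·4^3 + 3·4^2 + 3·4 + 3. Bump = 16093. G_3 = 16092.
G_3 = 16092. HB_5(16092) = 5^(5 + 1) + 3·5^3 + 3·5^2 + 3·5 + 2. Bump = 280712. G_4 = 280711.
G_4 = 280711. HB_6(280711) = 6^(6 + 1) + 3·6^3 + 3·6^2 + 3·6 + 1. Bump = 5765999. G_5 = 5765998.
G_5 = 5765998. HB_7(5765998) = 7^(7 + 1) + 3·7^3 + 3·7^2 + 3·7. Bump = 134219480. G_6 = 134219479.

128453481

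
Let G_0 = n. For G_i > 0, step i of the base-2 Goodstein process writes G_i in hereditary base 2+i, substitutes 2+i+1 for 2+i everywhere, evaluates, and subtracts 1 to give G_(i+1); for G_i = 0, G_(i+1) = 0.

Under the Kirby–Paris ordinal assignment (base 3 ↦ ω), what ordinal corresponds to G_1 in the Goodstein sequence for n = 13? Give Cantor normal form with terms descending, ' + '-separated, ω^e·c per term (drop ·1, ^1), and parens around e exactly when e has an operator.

ω^(ω + 1) + ω^ω

step 0: 13 = 2^(2 + 1) + 2^2 + 1; sub 3 for 2: 3^(3 + 1) + 3^3 + 1; = 109; G_1 = 109−1 = 108
step 1: 108 = 3^(3 + 1) + 3^3; sub 4 for 3: 4^(4 + 1) + 4^4; = 1280; G_2 = 1280−1 = 1279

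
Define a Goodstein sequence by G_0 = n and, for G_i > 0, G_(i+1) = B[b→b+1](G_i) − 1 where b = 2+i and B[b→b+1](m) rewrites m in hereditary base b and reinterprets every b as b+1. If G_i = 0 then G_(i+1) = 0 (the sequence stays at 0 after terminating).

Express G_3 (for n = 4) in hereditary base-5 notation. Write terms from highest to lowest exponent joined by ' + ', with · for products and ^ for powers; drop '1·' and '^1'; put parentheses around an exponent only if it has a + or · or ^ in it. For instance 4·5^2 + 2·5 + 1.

2·5^2 + 2·5

base 2: 4 = 2^2; at 3: 3^3 = 27; next = 26
base 3: 26 = 2·3^2 + 2·3 + 2; at 4: 2·4^2 + 2·4 + 2 = 42; next = 41
base 4: 41 = 2·4^2 + 2·4 + 1; at 5: 2·5^2 + 2·5 + 1 = 61; next = 60
base 5: 60 = 2·5^2 + 2·5; at 6: 2·6^2 + 2·6 = 84; next = 83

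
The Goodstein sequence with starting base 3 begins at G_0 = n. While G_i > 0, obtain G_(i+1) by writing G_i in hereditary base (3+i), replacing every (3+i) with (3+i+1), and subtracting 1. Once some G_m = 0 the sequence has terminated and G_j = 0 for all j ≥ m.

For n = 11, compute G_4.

[0] 11 ≡ 3^2 + 2 (base 3). Lift 4: 18. −1: 17.
[1] 17 ≡ 4^2 + 1 (base 4). Lift 5: 26. −1: 25.
[2] 25 ≡ 5^2 (base 5). Lift 6: 36. −1: 35.
[3] 35 ≡ 5·6 + 5 (base 6). Lift 7: 40. −1: 39.
[4] 39 ≡ 5·7 + 4 (base 7). Lift 8: 44. −1: 43.

39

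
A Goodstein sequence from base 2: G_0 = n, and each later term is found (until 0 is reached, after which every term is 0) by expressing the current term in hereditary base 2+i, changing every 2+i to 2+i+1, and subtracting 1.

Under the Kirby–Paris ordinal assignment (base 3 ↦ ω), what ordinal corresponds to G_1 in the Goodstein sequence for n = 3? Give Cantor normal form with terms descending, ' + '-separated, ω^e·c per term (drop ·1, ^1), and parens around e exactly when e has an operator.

3 —HB2→ 2 + 1 —bump→ 3 + 1 = 4 —(−1)→ 3
3 —HB3→ 3 —bump→ 4 = 4 —(−1)→ 3

ω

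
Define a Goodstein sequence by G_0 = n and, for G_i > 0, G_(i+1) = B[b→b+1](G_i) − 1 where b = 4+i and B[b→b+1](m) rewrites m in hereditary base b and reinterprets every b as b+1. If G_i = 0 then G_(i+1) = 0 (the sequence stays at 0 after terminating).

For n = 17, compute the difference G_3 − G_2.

4

G_0=17  [base 4] 4^2 + 1  →[4↦5]→  5^2 + 1 = 26  −1 ⇒ G_1=25
G_1=25  [base 5] 5^2  →[5↦6]→  6^2 = 36  −1 ⇒ G_2=35
G_2=35  [base 6] 5·6 + 5  →[6↦7]→  5·7 + 5 = 40  −1 ⇒ G_3=39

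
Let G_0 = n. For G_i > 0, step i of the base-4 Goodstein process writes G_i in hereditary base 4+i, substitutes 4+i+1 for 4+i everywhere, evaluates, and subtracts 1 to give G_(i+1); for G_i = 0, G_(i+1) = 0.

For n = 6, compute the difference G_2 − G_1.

(0) 6|_4 = 4 + 2 ↦ 5 + 2|_5 = 7 ⇒ 6
(1) 6|_5 = 5 + 1 ↦ 6 + 1|_6 = 7 ⇒ 6

0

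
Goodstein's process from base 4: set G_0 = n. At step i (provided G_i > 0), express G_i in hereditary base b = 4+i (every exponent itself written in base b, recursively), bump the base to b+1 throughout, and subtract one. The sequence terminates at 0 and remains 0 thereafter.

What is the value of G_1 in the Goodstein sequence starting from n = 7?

i=0: 7 = 4 + 3 (b=4); 4→5: 5 + 3 = 8; 8−1 = 7
i=1: 7 = 5 + 2 (b=5); 5→6: 6 + 2 = 8; 8−1 = 7

7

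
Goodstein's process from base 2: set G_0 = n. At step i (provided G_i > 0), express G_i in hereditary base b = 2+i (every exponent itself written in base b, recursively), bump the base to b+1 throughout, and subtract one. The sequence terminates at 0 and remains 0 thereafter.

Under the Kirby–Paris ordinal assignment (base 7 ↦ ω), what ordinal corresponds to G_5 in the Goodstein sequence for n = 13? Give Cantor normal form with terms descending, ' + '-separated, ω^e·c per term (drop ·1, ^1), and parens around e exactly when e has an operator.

ω^(ω + 1) + ω^3·3 + ω^2·3 + ω·3

step 0: 13 = 2^(2 + 1) + 2^2 + 1; sub 3 for 2: 3^(3 + 1) + 3^3 + 1; = 109; G_1 = 109−1 = 108
step 1: 108 = 3^(3 + 1) + 3^3; sub 4 for 3: 4^(4 + 1) + 4^4; = 1280; G_2 = 1280−1 = 1279
step 2: 1279 = 4^(4 + 1) + 3·4^3 + 3·4^2 + 3·4 + 3; sub 5 for 4: 5^(5 + 1) + 3·5^3 + 3·5^2 + 3·5 + 3; = 16093; G_3 = 16093−1 = 16092
step 3: 16092 = 5^(5 + 1) + 3·5^3 + 3·5^2 + 3·5 + 2; sub 6 for 5: 6^(6 + 1) + 3·6^3 + 3·6^2 + 3·6 + 2; = 280712; G_4 = 280712−1 = 280711
step 4: 280711 = 6^(6 + 1) + 3·6^3 + 3·6^2 + 3·6 + 1; sub 7 for 6: 7^(7 + 1) + 3·7^3 + 3·7^2 + 3·7 + 1; = 5765999; G_5 = 5765999−1 = 5765998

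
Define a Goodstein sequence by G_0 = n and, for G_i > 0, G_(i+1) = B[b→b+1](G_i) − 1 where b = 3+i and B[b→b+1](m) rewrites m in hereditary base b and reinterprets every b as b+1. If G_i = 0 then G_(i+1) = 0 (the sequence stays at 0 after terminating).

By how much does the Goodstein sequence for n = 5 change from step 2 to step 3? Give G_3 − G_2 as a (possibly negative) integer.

0

G_0 = 5. HB_3(5) = 3 + 2. Bump = 6. G_1 = 5.
G_1 = 5. HB_4(5) = 4 + 1. Bump = 6. G_2 = 5.
G_2 = 5. HB_5(5) = 5. Bump = 6. G_3 = 5.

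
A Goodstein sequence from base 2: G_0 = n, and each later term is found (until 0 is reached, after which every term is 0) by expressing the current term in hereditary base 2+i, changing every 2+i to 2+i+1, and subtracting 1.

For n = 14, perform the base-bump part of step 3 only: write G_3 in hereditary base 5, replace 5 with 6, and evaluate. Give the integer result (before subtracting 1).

(0) 14|_2 = 2^(2 + 1) + 2^2 + 2 ↦ 3^(3 + 1) + 3^3 + 3|_3 = 111 ⇒ 110
(1) 110|_3 = 3^(3 + 1) + 3^3 + 2 ↦ 4^(4 + 1) + 4^4 + 2|_4 = 1282 ⇒ 1281
(2) 1281|_4 = 4^(4 + 1) + 4^4 + 1 ↦ 5^(5 + 1) + 5^5 + 1|_5 = 18751 ⇒ 18750

326592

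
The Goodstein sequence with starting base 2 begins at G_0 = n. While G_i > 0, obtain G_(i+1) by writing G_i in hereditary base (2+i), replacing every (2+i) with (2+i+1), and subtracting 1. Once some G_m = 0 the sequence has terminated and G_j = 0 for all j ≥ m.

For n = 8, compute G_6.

base 2: 8 = 2^(2 + 1); at 3: 3^(3 + 1) = 81; next = 80
base 3: 80 = 2·3^3 + 2·3^2 + 2·3 + 2; at 4: 2·4^4 + 2·4^2 + 2·4 + 2 = 554; next = 553
base 4: 553 = 2·4^4 + 2·4^2 + 2·4 + 1; at 5: 2·5^5 + 2·5^2 + 2·5 + 1 = 6311; next = 6310
base 5: 6310 = 2·5^5 + 2·5^2 + 2·5; at 6: 2·6^6 + 2·6^2 + 2·6 = 93396; next = 93395
base 6: 93395 = 2·6^6 + 2·6^2 + 6 + 5; at 7: 2·7^7 + 2·7^2 + 7 + 5 = 1647196; next = 1647195
base 7: 1647195 = 2·7^7 + 2·7^2 + 7 + 4; at 8: 2·8^8 + 2·8^2 + 8 + 4 = 33554572; next = 33554571
base 8: 33554571 = 2·8^8 + 2·8^2 + 8 + 3; at 9: 2·9^9 + 2·9^2 + 9 + 3 = 774841152; next = 774841151

33554571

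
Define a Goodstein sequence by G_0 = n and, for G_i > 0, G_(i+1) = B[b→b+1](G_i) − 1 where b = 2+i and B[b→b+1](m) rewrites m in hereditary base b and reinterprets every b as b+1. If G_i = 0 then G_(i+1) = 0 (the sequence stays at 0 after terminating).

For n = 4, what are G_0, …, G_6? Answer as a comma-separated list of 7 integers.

G_0=4  [base 2] 2^2  →[2↦3]→  3^3 = 27  −1 ⇒ G_1=26
G_1=26  [base 3] 2·3^2 + 2·3 + 2  →[3↦4]→  2·4^2 + 2·4 + 2 = 42  −1 ⇒ G_2=41
G_2=41  [base 4] 2·4^2 + 2·4 + 1  →[4↦5]→  2·5^2 + 2·5 + 1 = 61  −1 ⇒ G_3=60
G_3=60  [base 5] 2·5^2 + 2·5  →[5↦6]→  2·6^2 + 2·6 = 84  −1 ⇒ G_4=83
G_4=83  [base 6] 2·6^2 + 6 + 5  →[6↦7]→  2·7^2 + 7 + 5 = 110  −1 ⇒ G_5=109
G_5=109  [base 7] 2·7^2 + 7 + 4  →[7↦8]→  2·8^2 + 8 + 4 = 140  −1 ⇒ G_6=139

4, 26, 41, 60, 83, 109, 139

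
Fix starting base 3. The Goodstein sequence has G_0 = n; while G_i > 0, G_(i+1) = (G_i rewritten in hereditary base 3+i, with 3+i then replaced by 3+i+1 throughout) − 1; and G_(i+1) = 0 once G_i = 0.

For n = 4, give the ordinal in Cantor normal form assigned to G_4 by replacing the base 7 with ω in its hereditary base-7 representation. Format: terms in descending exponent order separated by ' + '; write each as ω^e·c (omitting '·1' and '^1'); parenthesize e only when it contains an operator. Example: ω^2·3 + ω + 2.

2

(0) 4|_3 = 3 + 1 ↦ 4 + 1|_4 = 5 ⇒ 4
(1) 4|_4 = 4 ↦ 5|_5 = 5 ⇒ 4
(2) 4|_5 = 4 ↦ 4|_6 = 4 ⇒ 3
(3) 3|_6 = 3 ↦ 3|_7 = 3 ⇒ 2
(4) 2|_7 = 2 ↦ 2|_8 = 2 ⇒ 1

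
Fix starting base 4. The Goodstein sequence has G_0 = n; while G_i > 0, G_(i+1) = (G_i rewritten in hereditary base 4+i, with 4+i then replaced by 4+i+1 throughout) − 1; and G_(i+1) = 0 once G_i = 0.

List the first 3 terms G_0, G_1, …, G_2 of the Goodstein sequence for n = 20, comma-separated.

[0] 20 ≡ 4^2 + 4 (base 4). Lift 5: 30. −1: 29.
[1] 29 ≡ 5^2 + 4 (base 5). Lift 6: 40. −1: 39.

20, 29, 39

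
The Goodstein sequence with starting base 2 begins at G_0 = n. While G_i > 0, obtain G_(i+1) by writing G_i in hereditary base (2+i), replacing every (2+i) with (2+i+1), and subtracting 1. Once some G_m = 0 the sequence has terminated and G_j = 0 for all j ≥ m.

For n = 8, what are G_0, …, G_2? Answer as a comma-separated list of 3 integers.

8, 80, 553

i=0: 8 = 2^(2 + 1) (b=2); 2→3: 3^(3 + 1) = 81; 81−1 = 80
i=1: 80 = 2·3^3 + 2·3^2 + 2·3 + 2 (b=3); 3→4: 2·4^4 + 2·4^2 + 2·4 + 2 = 554; 554−1 = 553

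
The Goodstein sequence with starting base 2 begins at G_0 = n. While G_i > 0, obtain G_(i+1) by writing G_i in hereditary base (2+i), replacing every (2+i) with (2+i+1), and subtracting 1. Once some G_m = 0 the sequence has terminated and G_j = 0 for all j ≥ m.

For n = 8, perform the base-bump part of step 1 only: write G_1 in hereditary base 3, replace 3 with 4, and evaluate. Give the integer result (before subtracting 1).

554

G_0 = 8. HB_2(8) = 2^(2 + 1). Bump = 81. G_1 = 80.
G_1 = 80. HB_3(80) = 2·3^3 + 2·3^2 + 2·3 + 2. Bump = 554. G_2 = 553.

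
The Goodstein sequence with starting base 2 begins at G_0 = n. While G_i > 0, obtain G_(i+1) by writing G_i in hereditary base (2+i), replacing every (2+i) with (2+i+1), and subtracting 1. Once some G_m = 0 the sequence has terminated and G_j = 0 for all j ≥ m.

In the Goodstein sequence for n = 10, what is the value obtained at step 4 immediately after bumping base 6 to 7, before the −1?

4215755

G_0=10  [base 2] 2^(2 + 1) + 2  →[2↦3]→  3^(3 + 1) + 3 = 84  −1 ⇒ G_1=83
G_1=83  [base 3] 3^(3 + 1) + 2  →[3↦4]→  4^(4 + 1) + 2 = 1026  −1 ⇒ G_2=1025
G_2=1025  [base 4] 4^(4 + 1) + 1  →[4↦5]→  5^(5 + 1) + 1 = 15626  −1 ⇒ G_3=15625
G_3=15625  [base 5] 5^(5 + 1)  →[5↦6]→  6^(6 + 1) = 279936  −1 ⇒ G_4=279935
G_4=279935  [base 6] 5·6^6 + 5·6^5 + 5·6^4 + 5·6^3 + 5·6^2 + 5·6 + 5  →[6↦7]→  5·7^7 + 5·7^5 + 5·7^4 + 5·7^3 + 5·7^2 + 5·7 + 5 = 4215755  −1 ⇒ G_5=4215754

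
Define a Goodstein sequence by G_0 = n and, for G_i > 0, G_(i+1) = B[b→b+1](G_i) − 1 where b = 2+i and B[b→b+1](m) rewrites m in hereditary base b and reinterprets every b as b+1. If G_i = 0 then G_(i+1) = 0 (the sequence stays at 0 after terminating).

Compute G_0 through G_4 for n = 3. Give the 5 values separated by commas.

step 0: 3 = 2 + 1; sub 3 for 2: 3 + 1; = 4; G_1 = 4−1 = 3
step 1: 3 = 3; sub 4 for 3: 4; = 4; G_2 = 4−1 = 3
step 2: 3 = 3; sub 5 for 4: 3; = 3; G_3 = 3−1 = 2
step 3: 2 = 2; sub 6 for 5: 2; = 2; G_4 = 2−1 = 1

3, 3, 3, 2, 1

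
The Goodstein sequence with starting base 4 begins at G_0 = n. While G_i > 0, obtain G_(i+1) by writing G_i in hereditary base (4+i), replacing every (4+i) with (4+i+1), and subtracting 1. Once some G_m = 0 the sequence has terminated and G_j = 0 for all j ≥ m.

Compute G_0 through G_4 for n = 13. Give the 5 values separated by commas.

G_0=13  [base 4] 3·4 + 1  →[4↦5]→  3·5 + 1 = 16  −1 ⇒ G_1=15
G_1=15  [base 5] 3·5  →[5↦6]→  3·6 = 18  −1 ⇒ G_2=17
G_2=17  [base 6] 2·6 + 5  →[6↦7]→  2·7 + 5 = 19  −1 ⇒ G_3=18
G_3=18  [base 7] 2·7 + 4  →[7↦8]→  2·8 + 4 = 20  −1 ⇒ G_4=19

13, 15, 17, 18, 19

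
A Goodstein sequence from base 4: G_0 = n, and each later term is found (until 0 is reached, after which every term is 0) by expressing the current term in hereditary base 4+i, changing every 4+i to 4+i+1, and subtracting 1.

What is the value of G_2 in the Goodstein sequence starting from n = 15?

base 4: 15 = 3·4 + 3; at 5: 3·5 + 3 = 18; next = 17
base 5: 17 = 3·5 + 2; at 6: 3·6 + 2 = 20; next = 19
base 6: 19 = 3·6 + 1; at 7: 3·7 + 1 = 22; next = 21

19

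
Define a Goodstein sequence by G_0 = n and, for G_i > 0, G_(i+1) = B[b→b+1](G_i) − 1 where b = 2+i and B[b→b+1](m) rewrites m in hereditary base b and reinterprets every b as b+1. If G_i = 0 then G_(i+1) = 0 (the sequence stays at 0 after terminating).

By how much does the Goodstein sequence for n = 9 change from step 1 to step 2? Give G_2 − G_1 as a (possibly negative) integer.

942

(0) 9|_2 = 2^(2 + 1) + 1 ↦ 3^(3 + 1) + 1|_3 = 82 ⇒ 81
(1) 81|_3 = 3^(3 + 1) ↦ 4^(4 + 1)|_4 = 1024 ⇒ 1023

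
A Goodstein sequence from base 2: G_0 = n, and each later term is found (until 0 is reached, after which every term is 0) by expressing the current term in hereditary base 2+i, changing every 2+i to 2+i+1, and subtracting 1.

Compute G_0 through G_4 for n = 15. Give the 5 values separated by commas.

base 2: 15 = 2^(2 + 1) + 2^2 + 2 + 1; at 3: 3^(3 + 1) + 3^3 + 3 + 1 = 112; next = 111
base 3: 111 = 3^(3 + 1) + 3^3 + 3; at 4: 4^(4 + 1) + 4^4 + 4 = 1284; next = 1283
base 4: 1283 = 4^(4 + 1) + 4^4 + 3; at 5: 5^(5 + 1) + 5^5 + 3 = 18753; next = 18752
base 5: 18752 = 5^(5 + 1) + 5^5 + 2; at 6: 6^(6 + 1) + 6^6 + 2 = 326594; next = 326593

15, 111, 1283, 18752, 326593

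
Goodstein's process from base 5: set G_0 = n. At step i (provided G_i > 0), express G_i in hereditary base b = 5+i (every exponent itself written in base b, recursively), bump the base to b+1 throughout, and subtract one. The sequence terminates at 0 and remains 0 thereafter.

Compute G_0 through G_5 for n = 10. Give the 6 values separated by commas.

10, 11, 11, 11, 11, 11

step 0: 10 = 2·5; sub 6 for 5: 2·6; = 12; G_1 = 12−1 = 11
step 1: 11 = 6 + 5; sub 7 for 6: 7 + 5; = 12; G_2 = 12−1 = 11
step 2: 11 = 7 + 4; sub 8 for 7: 8 + 4; = 12; G_3 = 12−1 = 11
step 3: 11 = 8 + 3; sub 9 for 8: 9 + 3; = 12; G_4 = 12−1 = 11
step 4: 11 = 9 + 2; sub 10 for 9: 10 + 2; = 12; G_5 = 12−1 = 11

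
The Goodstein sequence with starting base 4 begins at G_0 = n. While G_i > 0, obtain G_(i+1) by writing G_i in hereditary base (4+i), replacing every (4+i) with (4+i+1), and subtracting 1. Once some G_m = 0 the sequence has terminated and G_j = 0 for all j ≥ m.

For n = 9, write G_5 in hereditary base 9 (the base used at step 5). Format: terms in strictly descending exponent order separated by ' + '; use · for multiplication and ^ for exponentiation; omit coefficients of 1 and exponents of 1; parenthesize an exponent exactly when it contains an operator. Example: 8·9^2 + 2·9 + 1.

(0) 9|_4 = 2·4 + 1 ↦ 2·5 + 1|_5 = 11 ⇒ 10
(1) 10|_5 = 2·5 ↦ 2·6|_6 = 12 ⇒ 11
(2) 11|_6 = 6 + 5 ↦ 7 + 5|_7 = 12 ⇒ 11
(3) 11|_7 = 7 + 4 ↦ 8 + 4|_8 = 12 ⇒ 11
(4) 11|_8 = 8 + 3 ↦ 9 + 3|_9 = 12 ⇒ 11
(5) 11|_9 = 9 + 2 ↦ 10 + 2|_10 = 12 ⇒ 11

9 + 2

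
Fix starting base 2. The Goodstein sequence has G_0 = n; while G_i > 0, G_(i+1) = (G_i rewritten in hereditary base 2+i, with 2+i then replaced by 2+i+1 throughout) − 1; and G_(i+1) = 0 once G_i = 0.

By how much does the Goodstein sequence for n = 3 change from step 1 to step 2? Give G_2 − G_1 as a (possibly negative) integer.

0

base 2: 3 = 2 + 1; at 3: 3 + 1 = 4; next = 3
base 3: 3 = 3; at 4: 4 = 4; next = 3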